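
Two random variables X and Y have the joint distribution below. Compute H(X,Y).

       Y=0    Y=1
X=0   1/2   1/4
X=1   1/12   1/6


H(X,Y) = -Σ p(x,y) log₂ p(x,y)
  p(0,0)=1/2: -0.5000 × log₂(0.5000) = 0.5000
  p(0,1)=1/4: -0.2500 × log₂(0.2500) = 0.5000
  p(1,0)=1/12: -0.0833 × log₂(0.0833) = 0.2987
  p(1,1)=1/6: -0.1667 × log₂(0.1667) = 0.4308
H(X,Y) = 1.7296 bits


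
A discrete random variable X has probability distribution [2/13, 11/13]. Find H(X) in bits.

H(X) = -Σ p(x) log₂ p(x)
  -2/13 × log₂(2/13) = 0.4155
  -11/13 × log₂(11/13) = 0.2039
H(X) = 0.6194 bits


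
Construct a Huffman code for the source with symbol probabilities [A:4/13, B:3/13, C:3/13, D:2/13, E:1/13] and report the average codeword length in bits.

Huffman tree construction:
Combine smallest probabilities repeatedly
Resulting codes:
  A: 11 (length 2)
  B: 00 (length 2)
  C: 01 (length 2)
  D: 101 (length 3)
  E: 100 (length 3)
Average length = Σ p(s) × length(s) = 2.2308 bits


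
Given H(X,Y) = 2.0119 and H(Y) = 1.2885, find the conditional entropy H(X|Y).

Chain rule: H(X,Y) = H(X|Y) + H(Y)
H(X|Y) = H(X,Y) - H(Y) = 2.0119 - 1.2885 = 0.7234 bits


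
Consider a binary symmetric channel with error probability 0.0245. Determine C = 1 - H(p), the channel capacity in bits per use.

For BSC with error probability p:
C = 1 - H(p) where H(p) is binary entropy
H(0.0245) = -0.0245 × log₂(0.0245) - 0.9755 × log₂(0.9755)
H(p) = 0.1660
C = 1 - 0.1660 = 0.8340 bits/use


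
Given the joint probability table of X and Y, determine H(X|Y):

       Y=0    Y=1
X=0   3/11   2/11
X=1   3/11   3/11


H(X|Y) = Σ_y p(y) H(X|Y=y)
  p(Y=0) = 6/11, H(X|Y=0) = 1.0000
  p(Y=1) = 5/11, H(X|Y=1) = 0.9710
H(X|Y) = 0.5455×1.0000 + 0.4545×0.9710 = 0.9868 bits


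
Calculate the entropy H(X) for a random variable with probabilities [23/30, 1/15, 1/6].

H(X) = -Σ p(x) log₂ p(x)
  -23/30 × log₂(23/30) = 0.2939
  -1/15 × log₂(1/15) = 0.2605
  -1/6 × log₂(1/6) = 0.4308
H(X) = 0.9852 bits


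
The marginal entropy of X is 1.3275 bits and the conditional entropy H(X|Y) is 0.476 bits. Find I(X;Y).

I(X;Y) = H(X) - H(X|Y)
I(X;Y) = 1.3275 - 0.476 = 0.8515 bits


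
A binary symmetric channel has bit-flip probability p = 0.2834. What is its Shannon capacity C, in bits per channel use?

For BSC with error probability p:
C = 1 - H(p) where H(p) is binary entropy
H(0.2834) = -0.2834 × log₂(0.2834) - 0.7166 × log₂(0.7166)
H(p) = 0.8600
C = 1 - 0.8600 = 0.1400 bits/use


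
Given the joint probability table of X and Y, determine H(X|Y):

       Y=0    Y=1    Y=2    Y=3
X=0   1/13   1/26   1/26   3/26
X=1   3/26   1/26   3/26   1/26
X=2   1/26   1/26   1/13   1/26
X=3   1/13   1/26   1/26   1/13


H(X|Y) = Σ_y p(y) H(X|Y=y)
  p(Y=0) = 4/13, H(X|Y=0) = 1.9056
  p(Y=1) = 2/13, H(X|Y=1) = 2.0000
  p(Y=2) = 7/26, H(X|Y=2) = 1.8424
  p(Y=3) = 7/26, H(X|Y=3) = 1.8424
H(X|Y) = 0.3077×1.9056 + 0.1538×2.0000 + 0.2692×1.8424 + 0.2692×1.8424 = 1.8861 bits


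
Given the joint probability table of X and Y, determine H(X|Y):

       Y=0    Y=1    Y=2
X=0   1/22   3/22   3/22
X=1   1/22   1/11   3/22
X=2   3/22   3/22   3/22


H(X|Y) = Σ_y p(y) H(X|Y=y)
  p(Y=0) = 5/22, H(X|Y=0) = 1.3710
  p(Y=1) = 4/11, H(X|Y=1) = 1.5613
  p(Y=2) = 9/22, H(X|Y=2) = 1.5850
H(X|Y) = 0.2273×1.3710 + 0.3636×1.5613 + 0.4091×1.5850 = 1.5277 bits


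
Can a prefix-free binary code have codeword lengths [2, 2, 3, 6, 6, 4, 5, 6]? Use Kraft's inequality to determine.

Kraft inequality: Σ 2^(-l_i) ≤ 1 for prefix-free code
Calculating: 2^(-2) + 2^(-2) + 2^(-3) + 2^(-6) + 2^(-6) + 2^(-4) + 2^(-5) + 2^(-6)
= 0.25 + 0.25 + 0.125 + 0.015625 + 0.015625 + 0.0625 + 0.03125 + 0.015625
= 0.7656
Since 0.7656 ≤ 1, prefix-free code exists


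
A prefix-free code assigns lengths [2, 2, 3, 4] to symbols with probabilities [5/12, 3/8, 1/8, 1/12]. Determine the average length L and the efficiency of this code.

Average length L = Σ p_i × l_i = 2.2917 bits
Entropy H = 1.7307 bits
Efficiency η = H/L × 100% = 75.52%


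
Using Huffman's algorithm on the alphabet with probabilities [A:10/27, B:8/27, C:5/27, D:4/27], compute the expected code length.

Huffman tree construction:
Combine smallest probabilities repeatedly
Resulting codes:
  A: 0 (length 1)
  B: 10 (length 2)
  C: 111 (length 3)
  D: 110 (length 3)
Average length = Σ p(s) × length(s) = 1.9630 bits


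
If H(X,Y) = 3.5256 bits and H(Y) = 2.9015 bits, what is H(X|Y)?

Chain rule: H(X,Y) = H(X|Y) + H(Y)
H(X|Y) = H(X,Y) - H(Y) = 3.5256 - 2.9015 = 0.6241 bits


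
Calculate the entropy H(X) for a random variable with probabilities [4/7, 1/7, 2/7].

H(X) = -Σ p(x) log₂ p(x)
  -4/7 × log₂(4/7) = 0.4613
  -1/7 × log₂(1/7) = 0.4011
  -2/7 × log₂(2/7) = 0.5164
H(X) = 1.3788 bits


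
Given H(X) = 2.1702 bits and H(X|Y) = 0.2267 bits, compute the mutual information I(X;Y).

I(X;Y) = H(X) - H(X|Y)
I(X;Y) = 2.1702 - 0.2267 = 1.9435 bits


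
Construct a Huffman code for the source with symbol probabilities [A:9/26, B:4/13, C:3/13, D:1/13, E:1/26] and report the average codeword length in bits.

Huffman tree construction:
Combine smallest probabilities repeatedly
Resulting codes:
  A: 11 (length 2)
  B: 10 (length 2)
  C: 01 (length 2)
  D: 001 (length 3)
  E: 000 (length 3)
Average length = Σ p(s) × length(s) = 2.1154 bits


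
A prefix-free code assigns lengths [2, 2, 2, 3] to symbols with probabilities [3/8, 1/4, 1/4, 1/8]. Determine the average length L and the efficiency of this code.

Average length L = Σ p_i × l_i = 2.1250 bits
Entropy H = 1.9056 bits
Efficiency η = H/L × 100% = 89.68%


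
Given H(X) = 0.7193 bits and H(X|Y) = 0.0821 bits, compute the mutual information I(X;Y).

I(X;Y) = H(X) - H(X|Y)
I(X;Y) = 0.7193 - 0.0821 = 0.6372 bits


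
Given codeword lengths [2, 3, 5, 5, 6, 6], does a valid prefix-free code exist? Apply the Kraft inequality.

Kraft inequality: Σ 2^(-l_i) ≤ 1 for prefix-free code
Calculating: 2^(-2) + 2^(-3) + 2^(-5) + 2^(-5) + 2^(-6) + 2^(-6)
= 0.25 + 0.125 + 0.03125 + 0.03125 + 0.015625 + 0.015625
= 0.4688
Since 0.4688 ≤ 1, prefix-free code exists


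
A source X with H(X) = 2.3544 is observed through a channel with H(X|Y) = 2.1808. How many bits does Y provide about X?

I(X;Y) = H(X) - H(X|Y)
I(X;Y) = 2.3544 - 2.1808 = 0.1736 bits


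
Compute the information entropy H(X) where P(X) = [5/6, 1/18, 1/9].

H(X) = -Σ p(x) log₂ p(x)
  -5/6 × log₂(5/6) = 0.2192
  -1/18 × log₂(1/18) = 0.2317
  -1/9 × log₂(1/9) = 0.3522
H(X) = 0.8031 bits


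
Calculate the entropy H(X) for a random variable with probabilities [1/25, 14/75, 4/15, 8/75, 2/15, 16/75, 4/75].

H(X) = -Σ p(x) log₂ p(x)
  -1/25 × log₂(1/25) = 0.1858
  -14/75 × log₂(14/75) = 0.4520
  -4/15 × log₂(4/15) = 0.5085
  -8/75 × log₂(8/75) = 0.3444
  -2/15 × log₂(2/15) = 0.3876
  -16/75 × log₂(16/75) = 0.4755
  -4/75 × log₂(4/75) = 0.2255
H(X) = 2.5793 bits


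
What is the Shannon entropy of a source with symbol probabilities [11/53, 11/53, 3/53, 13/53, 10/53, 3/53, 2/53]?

H(X) = -Σ p(x) log₂ p(x)
  -11/53 × log₂(11/53) = 0.4708
  -11/53 × log₂(11/53) = 0.4708
  -3/53 × log₂(3/53) = 0.2345
  -13/53 × log₂(13/53) = 0.4973
  -10/53 × log₂(10/53) = 0.4540
  -3/53 × log₂(3/53) = 0.2345
  -2/53 × log₂(2/53) = 0.1784
H(X) = 2.5403 bits


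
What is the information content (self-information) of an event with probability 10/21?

Information content I(x) = -log₂(p(x))
I = -log₂(10/21) = -log₂(0.4762)
I = 1.0704 bits


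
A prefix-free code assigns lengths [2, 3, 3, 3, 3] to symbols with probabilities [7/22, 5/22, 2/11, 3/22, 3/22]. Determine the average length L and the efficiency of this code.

Average length L = Σ p_i × l_i = 2.6818 bits
Entropy H = 2.2426 bits
Efficiency η = H/L × 100% = 83.62%


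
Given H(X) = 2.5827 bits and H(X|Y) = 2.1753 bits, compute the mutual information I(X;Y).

I(X;Y) = H(X) - H(X|Y)
I(X;Y) = 2.5827 - 2.1753 = 0.4074 bits


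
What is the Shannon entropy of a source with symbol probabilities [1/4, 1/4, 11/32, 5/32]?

H(X) = -Σ p(x) log₂ p(x)
  -1/4 × log₂(1/4) = 0.5000
  -1/4 × log₂(1/4) = 0.5000
  -11/32 × log₂(11/32) = 0.5296
  -5/32 × log₂(5/32) = 0.4184
H(X) = 1.9480 bits


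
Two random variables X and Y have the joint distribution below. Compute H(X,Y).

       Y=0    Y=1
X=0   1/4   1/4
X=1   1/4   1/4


H(X,Y) = -Σ p(x,y) log₂ p(x,y)
  p(0,0)=1/4: -0.2500 × log₂(0.2500) = 0.5000
  p(0,1)=1/4: -0.2500 × log₂(0.2500) = 0.5000
  p(1,0)=1/4: -0.2500 × log₂(0.2500) = 0.5000
  p(1,1)=1/4: -0.2500 × log₂(0.2500) = 0.5000
H(X,Y) = 2.0000 bits


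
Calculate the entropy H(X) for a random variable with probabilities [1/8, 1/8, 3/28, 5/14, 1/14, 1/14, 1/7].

H(X) = -Σ p(x) log₂ p(x)
  -1/8 × log₂(1/8) = 0.3750
  -1/8 × log₂(1/8) = 0.3750
  -3/28 × log₂(3/28) = 0.3453
  -5/14 × log₂(5/14) = 0.5305
  -1/14 × log₂(1/14) = 0.2720
  -1/14 × log₂(1/14) = 0.2720
  -1/7 × log₂(1/7) = 0.4011
H(X) = 2.5707 bits


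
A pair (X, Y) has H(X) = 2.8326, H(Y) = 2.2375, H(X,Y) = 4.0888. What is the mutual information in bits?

I(X;Y) = H(X) + H(Y) - H(X,Y)
I(X;Y) = 2.8326 + 2.2375 - 4.0888 = 0.9813 bits


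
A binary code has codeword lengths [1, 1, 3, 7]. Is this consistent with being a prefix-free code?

Kraft inequality: Σ 2^(-l_i) ≤ 1 for prefix-free code
Calculating: 2^(-1) + 2^(-1) + 2^(-3) + 2^(-7)
= 0.5 + 0.5 + 0.125 + 0.0078125
= 1.1328
Since 1.1328 > 1, prefix-free code does not exist


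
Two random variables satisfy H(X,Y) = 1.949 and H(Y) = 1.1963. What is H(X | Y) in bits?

Chain rule: H(X,Y) = H(X|Y) + H(Y)
H(X|Y) = H(X,Y) - H(Y) = 1.949 - 1.1963 = 0.7527 bits


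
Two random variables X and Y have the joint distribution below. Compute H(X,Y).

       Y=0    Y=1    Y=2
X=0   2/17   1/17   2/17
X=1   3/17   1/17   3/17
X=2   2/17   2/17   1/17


H(X,Y) = -Σ p(x,y) log₂ p(x,y)
  p(0,0)=2/17: -0.1176 × log₂(0.1176) = 0.3632
  p(0,1)=1/17: -0.0588 × log₂(0.0588) = 0.2404
  p(0,2)=2/17: -0.1176 × log₂(0.1176) = 0.3632
  p(1,0)=3/17: -0.1765 × log₂(0.1765) = 0.4416
  p(1,1)=1/17: -0.0588 × log₂(0.0588) = 0.2404
  p(1,2)=3/17: -0.1765 × log₂(0.1765) = 0.4416
  p(2,0)=2/17: -0.1176 × log₂(0.1176) = 0.3632
  p(2,1)=2/17: -0.1176 × log₂(0.1176) = 0.3632
  p(2,2)=1/17: -0.0588 × log₂(0.0588) = 0.2404
H(X,Y) = 3.0575 bits


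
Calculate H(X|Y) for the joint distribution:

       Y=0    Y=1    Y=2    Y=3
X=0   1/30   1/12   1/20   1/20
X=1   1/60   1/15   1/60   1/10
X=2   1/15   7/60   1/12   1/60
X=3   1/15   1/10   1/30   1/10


H(X|Y) = Σ_y p(y) H(X|Y=y)
  p(Y=0) = 11/60, H(X|Y=0) = 1.8231
  p(Y=1) = 11/30, H(X|Y=1) = 1.9698
  p(Y=2) = 11/60, H(X|Y=2) = 1.7899
  p(Y=3) = 4/15, H(X|Y=3) = 1.7641
H(X|Y) = 0.1833×1.8231 + 0.3667×1.9698 + 0.1833×1.7899 + 0.2667×1.7641 = 1.8551 bits


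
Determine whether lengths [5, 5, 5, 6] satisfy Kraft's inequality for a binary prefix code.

Kraft inequality: Σ 2^(-l_i) ≤ 1 for prefix-free code
Calculating: 2^(-5) + 2^(-5) + 2^(-5) + 2^(-6)
= 0.03125 + 0.03125 + 0.03125 + 0.015625
= 0.1094
Since 0.1094 ≤ 1, prefix-free code exists


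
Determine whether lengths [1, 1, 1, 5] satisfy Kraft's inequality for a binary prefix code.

Kraft inequality: Σ 2^(-l_i) ≤ 1 for prefix-free code
Calculating: 2^(-1) + 2^(-1) + 2^(-1) + 2^(-5)
= 0.5 + 0.5 + 0.5 + 0.03125
= 1.5312
Since 1.5312 > 1, prefix-free code does not exist


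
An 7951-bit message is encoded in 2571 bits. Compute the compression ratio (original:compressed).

Compression ratio = Original / Compressed
= 7951 / 2571 = 3.09:1


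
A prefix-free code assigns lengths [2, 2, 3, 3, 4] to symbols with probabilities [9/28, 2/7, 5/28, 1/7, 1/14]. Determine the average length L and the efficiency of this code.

Average length L = Σ p_i × l_i = 2.4643 bits
Entropy H = 2.1595 bits
Efficiency η = H/L × 100% = 87.63%


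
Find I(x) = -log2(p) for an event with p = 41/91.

Information content I(x) = -log₂(p(x))
I = -log₂(41/91) = -log₂(0.4505)
I = 1.1502 bits


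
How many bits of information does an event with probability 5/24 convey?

Information content I(x) = -log₂(p(x))
I = -log₂(5/24) = -log₂(0.2083)
I = 2.2630 bits


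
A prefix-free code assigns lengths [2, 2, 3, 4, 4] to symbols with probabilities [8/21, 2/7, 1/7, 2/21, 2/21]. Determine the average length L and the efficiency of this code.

Average length L = Σ p_i × l_i = 2.5238 bits
Entropy H = 2.0940 bits
Efficiency η = H/L × 100% = 82.97%


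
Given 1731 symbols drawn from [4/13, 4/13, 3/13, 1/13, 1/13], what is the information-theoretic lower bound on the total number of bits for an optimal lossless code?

Entropy H = 2.1039 bits/symbol
Minimum bits = H × n = 2.1039 × 1731
= 3641.87 bits


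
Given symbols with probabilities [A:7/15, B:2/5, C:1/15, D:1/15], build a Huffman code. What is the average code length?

Huffman tree construction:
Combine smallest probabilities repeatedly
Resulting codes:
  A: 0 (length 1)
  B: 11 (length 2)
  C: 100 (length 3)
  D: 101 (length 3)
Average length = Σ p(s) × length(s) = 1.6667 bits


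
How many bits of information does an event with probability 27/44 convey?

Information content I(x) = -log₂(p(x))
I = -log₂(27/44) = -log₂(0.6136)
I = 0.7045 bits


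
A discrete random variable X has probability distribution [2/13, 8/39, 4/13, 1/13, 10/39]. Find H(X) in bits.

H(X) = -Σ p(x) log₂ p(x)
  -2/13 × log₂(2/13) = 0.4155
  -8/39 × log₂(8/39) = 0.4688
  -4/13 × log₂(4/13) = 0.5232
  -1/13 × log₂(1/13) = 0.2846
  -10/39 × log₂(10/39) = 0.5035
H(X) = 2.1956 bits


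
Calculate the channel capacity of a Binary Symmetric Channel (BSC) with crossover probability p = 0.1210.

For BSC with error probability p:
C = 1 - H(p) where H(p) is binary entropy
H(0.1210) = -0.1210 × log₂(0.1210) - 0.8790 × log₂(0.8790)
H(p) = 0.5322
C = 1 - 0.5322 = 0.4678 bits/use


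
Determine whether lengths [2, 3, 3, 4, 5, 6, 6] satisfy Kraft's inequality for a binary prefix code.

Kraft inequality: Σ 2^(-l_i) ≤ 1 for prefix-free code
Calculating: 2^(-2) + 2^(-3) + 2^(-3) + 2^(-4) + 2^(-5) + 2^(-6) + 2^(-6)
= 0.25 + 0.125 + 0.125 + 0.0625 + 0.03125 + 0.015625 + 0.015625
= 0.6250
Since 0.6250 ≤ 1, prefix-free code exists


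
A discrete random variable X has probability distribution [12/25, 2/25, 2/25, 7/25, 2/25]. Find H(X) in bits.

H(X) = -Σ p(x) log₂ p(x)
  -12/25 × log₂(12/25) = 0.5083
  -2/25 × log₂(2/25) = 0.2915
  -2/25 × log₂(2/25) = 0.2915
  -7/25 × log₂(7/25) = 0.5142
  -2/25 × log₂(2/25) = 0.2915
H(X) = 1.8970 bits


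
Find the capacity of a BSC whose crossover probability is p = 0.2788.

For BSC with error probability p:
C = 1 - H(p) where H(p) is binary entropy
H(0.2788) = -0.2788 × log₂(0.2788) - 0.7212 × log₂(0.7212)
H(p) = 0.8538
C = 1 - 0.8538 = 0.1462 bits/use


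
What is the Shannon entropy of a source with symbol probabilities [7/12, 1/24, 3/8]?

H(X) = -Σ p(x) log₂ p(x)
  -7/12 × log₂(7/12) = 0.4536
  -1/24 × log₂(1/24) = 0.1910
  -3/8 × log₂(3/8) = 0.5306
H(X) = 1.1753 bits


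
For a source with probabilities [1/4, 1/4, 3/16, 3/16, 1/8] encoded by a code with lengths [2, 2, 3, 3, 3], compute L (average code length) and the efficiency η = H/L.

Average length L = Σ p_i × l_i = 2.5000 bits
Entropy H = 2.2806 bits
Efficiency η = H/L × 100% = 91.23%


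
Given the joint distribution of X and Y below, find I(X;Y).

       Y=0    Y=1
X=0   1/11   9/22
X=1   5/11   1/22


H(X) = 1.0000, H(Y) = 0.9940, H(X,Y) = 1.5618
I(X;Y) = H(X) + H(Y) - H(X,Y) = 0.4323 bits


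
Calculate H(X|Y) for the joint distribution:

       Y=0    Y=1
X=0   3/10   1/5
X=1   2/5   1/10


H(X|Y) = Σ_y p(y) H(X|Y=y)
  p(Y=0) = 7/10, H(X|Y=0) = 0.9852
  p(Y=1) = 3/10, H(X|Y=1) = 0.9183
H(X|Y) = 0.7000×0.9852 + 0.3000×0.9183 = 0.9651 bits


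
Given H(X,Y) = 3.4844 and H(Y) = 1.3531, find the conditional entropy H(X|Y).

Chain rule: H(X,Y) = H(X|Y) + H(Y)
H(X|Y) = H(X,Y) - H(Y) = 3.4844 - 1.3531 = 2.1313 bits


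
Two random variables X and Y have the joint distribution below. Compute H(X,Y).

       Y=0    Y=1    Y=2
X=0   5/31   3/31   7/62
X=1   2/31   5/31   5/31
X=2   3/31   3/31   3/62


H(X,Y) = -Σ p(x,y) log₂ p(x,y)
  p(0,0)=5/31: -0.1613 × log₂(0.1613) = 0.4246
  p(0,1)=3/31: -0.0968 × log₂(0.0968) = 0.3261
  p(0,2)=7/62: -0.1129 × log₂(0.1129) = 0.3553
  p(1,0)=2/31: -0.0645 × log₂(0.0645) = 0.2551
  p(1,1)=5/31: -0.1613 × log₂(0.1613) = 0.4246
  p(1,2)=5/31: -0.1613 × log₂(0.1613) = 0.4246
  p(2,0)=3/31: -0.0968 × log₂(0.0968) = 0.3261
  p(2,1)=3/31: -0.0968 × log₂(0.0968) = 0.3261
  p(2,2)=3/62: -0.0484 × log₂(0.0484) = 0.2114
H(X,Y) = 3.0737 bits


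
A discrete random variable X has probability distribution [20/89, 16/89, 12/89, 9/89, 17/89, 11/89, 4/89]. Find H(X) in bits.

H(X) = -Σ p(x) log₂ p(x)
  -20/89 × log₂(20/89) = 0.4840
  -16/89 × log₂(16/89) = 0.4451
  -12/89 × log₂(12/89) = 0.3898
  -9/89 × log₂(9/89) = 0.3343
  -17/89 × log₂(17/89) = 0.4562
  -11/89 × log₂(11/89) = 0.3728
  -4/89 × log₂(4/89) = 0.2012
H(X) = 2.6833 bits


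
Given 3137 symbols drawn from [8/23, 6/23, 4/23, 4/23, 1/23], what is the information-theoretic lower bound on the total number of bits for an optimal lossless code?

Entropy H = 2.1101 bits/symbol
Minimum bits = H × n = 2.1101 × 3137
= 6619.36 bits


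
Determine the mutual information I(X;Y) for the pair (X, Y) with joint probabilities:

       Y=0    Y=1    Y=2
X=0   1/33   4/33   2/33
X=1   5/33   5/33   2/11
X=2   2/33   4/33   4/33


H(X) = 1.5029, H(Y) = 1.5557, H(X,Y) = 3.0223
I(X;Y) = H(X) + H(Y) - H(X,Y) = 0.0363 bits


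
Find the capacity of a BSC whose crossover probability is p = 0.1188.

For BSC with error probability p:
C = 1 - H(p) where H(p) is binary entropy
H(0.1188) = -0.1188 × log₂(0.1188) - 0.8812 × log₂(0.8812)
H(p) = 0.5259
C = 1 - 0.5259 = 0.4741 bits/use


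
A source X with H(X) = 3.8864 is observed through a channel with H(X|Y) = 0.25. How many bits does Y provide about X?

I(X;Y) = H(X) - H(X|Y)
I(X;Y) = 3.8864 - 0.25 = 3.6364 bits


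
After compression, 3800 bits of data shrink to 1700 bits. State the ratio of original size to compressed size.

Compression ratio = Original / Compressed
= 3800 / 1700 = 2.24:1


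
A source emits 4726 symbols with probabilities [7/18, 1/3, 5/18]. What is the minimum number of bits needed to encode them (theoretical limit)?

Entropy H = 1.5715 bits/symbol
Minimum bits = H × n = 1.5715 × 4726
= 7427.11 bits


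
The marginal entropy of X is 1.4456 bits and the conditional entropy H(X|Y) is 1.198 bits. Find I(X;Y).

I(X;Y) = H(X) - H(X|Y)
I(X;Y) = 1.4456 - 1.198 = 0.2476 bits


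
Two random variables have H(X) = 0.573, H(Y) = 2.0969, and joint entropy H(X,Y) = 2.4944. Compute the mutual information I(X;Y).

I(X;Y) = H(X) + H(Y) - H(X,Y)
I(X;Y) = 0.573 + 2.0969 - 2.4944 = 0.1755 bits


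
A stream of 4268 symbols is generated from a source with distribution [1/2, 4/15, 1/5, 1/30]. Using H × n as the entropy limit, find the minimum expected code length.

Entropy H = 1.6365 bits/symbol
Minimum bits = H × n = 1.6365 × 4268
= 6984.38 bits


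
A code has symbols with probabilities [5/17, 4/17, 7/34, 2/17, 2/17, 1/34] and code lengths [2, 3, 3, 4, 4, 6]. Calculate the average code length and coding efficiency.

Average length L = Σ p_i × l_i = 3.0294 bits
Entropy H = 2.3560 bits
Efficiency η = H/L × 100% = 77.77%


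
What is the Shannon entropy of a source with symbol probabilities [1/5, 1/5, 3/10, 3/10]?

H(X) = -Σ p(x) log₂ p(x)
  -1/5 × log₂(1/5) = 0.4644
  -1/5 × log₂(1/5) = 0.4644
  -3/10 × log₂(3/10) = 0.5211
  -3/10 × log₂(3/10) = 0.5211
H(X) = 1.9710 bits


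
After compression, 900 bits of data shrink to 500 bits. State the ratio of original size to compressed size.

Compression ratio = Original / Compressed
= 900 / 500 = 1.80:1


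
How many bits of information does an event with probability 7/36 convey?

Information content I(x) = -log₂(p(x))
I = -log₂(7/36) = -log₂(0.1944)
I = 2.3626 bits


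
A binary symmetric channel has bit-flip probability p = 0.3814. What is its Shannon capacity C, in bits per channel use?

For BSC with error probability p:
C = 1 - H(p) where H(p) is binary entropy
H(0.3814) = -0.3814 × log₂(0.3814) - 0.6186 × log₂(0.6186)
H(p) = 0.9590
C = 1 - 0.9590 = 0.0410 bits/use


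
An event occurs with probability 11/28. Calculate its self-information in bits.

Information content I(x) = -log₂(p(x))
I = -log₂(11/28) = -log₂(0.3929)
I = 1.3479 bits


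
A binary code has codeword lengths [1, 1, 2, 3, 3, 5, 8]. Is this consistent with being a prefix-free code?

Kraft inequality: Σ 2^(-l_i) ≤ 1 for prefix-free code
Calculating: 2^(-1) + 2^(-1) + 2^(-2) + 2^(-3) + 2^(-3) + 2^(-5) + 2^(-8)
= 0.5 + 0.5 + 0.25 + 0.125 + 0.125 + 0.03125 + 0.00390625
= 1.5352
Since 1.5352 > 1, prefix-free code does not exist


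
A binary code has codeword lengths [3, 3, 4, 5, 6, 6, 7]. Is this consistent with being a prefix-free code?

Kraft inequality: Σ 2^(-l_i) ≤ 1 for prefix-free code
Calculating: 2^(-3) + 2^(-3) + 2^(-4) + 2^(-5) + 2^(-6) + 2^(-6) + 2^(-7)
= 0.125 + 0.125 + 0.0625 + 0.03125 + 0.015625 + 0.015625 + 0.0078125
= 0.3828
Since 0.3828 ≤ 1, prefix-free code exists


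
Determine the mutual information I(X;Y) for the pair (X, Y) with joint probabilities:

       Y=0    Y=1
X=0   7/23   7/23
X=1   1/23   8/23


H(X) = 0.9656, H(Y) = 0.9321, H(X,Y) = 1.7713
I(X;Y) = H(X) + H(Y) - H(X,Y) = 0.1265 bits


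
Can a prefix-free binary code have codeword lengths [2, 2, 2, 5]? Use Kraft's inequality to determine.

Kraft inequality: Σ 2^(-l_i) ≤ 1 for prefix-free code
Calculating: 2^(-2) + 2^(-2) + 2^(-2) + 2^(-5)
= 0.25 + 0.25 + 0.25 + 0.03125
= 0.7812
Since 0.7812 ≤ 1, prefix-free code exists


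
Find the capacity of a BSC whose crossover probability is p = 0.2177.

For BSC with error probability p:
C = 1 - H(p) where H(p) is binary entropy
H(0.2177) = -0.2177 × log₂(0.2177) - 0.7823 × log₂(0.7823)
H(p) = 0.7559
C = 1 - 0.7559 = 0.2441 bits/use


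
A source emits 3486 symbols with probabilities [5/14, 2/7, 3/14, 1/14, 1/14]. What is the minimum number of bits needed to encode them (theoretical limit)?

Entropy H = 2.0670 bits/symbol
Minimum bits = H × n = 2.0670 × 3486
= 7205.67 bits


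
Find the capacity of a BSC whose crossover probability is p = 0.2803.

For BSC with error probability p:
C = 1 - H(p) where H(p) is binary entropy
H(0.2803) = -0.2803 × log₂(0.2803) - 0.7197 × log₂(0.7197)
H(p) = 0.8559
C = 1 - 0.8559 = 0.1441 bits/use


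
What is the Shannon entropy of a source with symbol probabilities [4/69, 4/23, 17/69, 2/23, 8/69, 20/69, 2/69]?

H(X) = -Σ p(x) log₂ p(x)
  -4/69 × log₂(4/69) = 0.2382
  -4/23 × log₂(4/23) = 0.4389
  -17/69 × log₂(17/69) = 0.4979
  -2/23 × log₂(2/23) = 0.3064
  -8/69 × log₂(8/69) = 0.3604
  -20/69 × log₂(20/69) = 0.5179
  -2/69 × log₂(2/69) = 0.1481
H(X) = 2.5077 bits


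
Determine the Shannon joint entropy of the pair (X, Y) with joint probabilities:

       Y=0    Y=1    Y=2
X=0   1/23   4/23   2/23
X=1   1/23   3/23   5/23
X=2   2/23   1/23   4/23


H(X,Y) = -Σ p(x,y) log₂ p(x,y)
  p(0,0)=1/23: -0.0435 × log₂(0.0435) = 0.1967
  p(0,1)=4/23: -0.1739 × log₂(0.1739) = 0.4389
  p(0,2)=2/23: -0.0870 × log₂(0.0870) = 0.3064
  p(1,0)=1/23: -0.0435 × log₂(0.0435) = 0.1967
  p(1,1)=3/23: -0.1304 × log₂(0.1304) = 0.3833
  p(1,2)=5/23: -0.2174 × log₂(0.2174) = 0.4786
  p(2,0)=2/23: -0.0870 × log₂(0.0870) = 0.3064
  p(2,1)=1/23: -0.0435 × log₂(0.0435) = 0.1967
  p(2,2)=4/23: -0.1739 × log₂(0.1739) = 0.4389
H(X,Y) = 2.9425 bits


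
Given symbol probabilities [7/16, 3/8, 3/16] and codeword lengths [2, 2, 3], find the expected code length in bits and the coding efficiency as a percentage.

Average length L = Σ p_i × l_i = 2.1875 bits
Entropy H = 1.5052 bits
Efficiency η = H/L × 100% = 68.81%


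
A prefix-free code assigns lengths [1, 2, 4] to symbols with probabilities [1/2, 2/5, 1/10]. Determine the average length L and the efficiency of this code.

Average length L = Σ p_i × l_i = 1.7000 bits
Entropy H = 1.3610 bits
Efficiency η = H/L × 100% = 80.06%


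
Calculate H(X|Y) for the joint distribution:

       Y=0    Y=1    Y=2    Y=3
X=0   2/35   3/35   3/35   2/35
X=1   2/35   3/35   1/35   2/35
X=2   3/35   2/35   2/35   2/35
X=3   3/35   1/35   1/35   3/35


H(X|Y) = Σ_y p(y) H(X|Y=y)
  p(Y=0) = 2/7, H(X|Y=0) = 1.9710
  p(Y=1) = 9/35, H(X|Y=1) = 1.8911
  p(Y=2) = 1/5, H(X|Y=2) = 1.8424
  p(Y=3) = 9/35, H(X|Y=3) = 1.9749
H(X|Y) = 0.2857×1.9710 + 0.2571×1.8911 + 0.2000×1.8424 + 0.2571×1.9749 = 1.9257 bits


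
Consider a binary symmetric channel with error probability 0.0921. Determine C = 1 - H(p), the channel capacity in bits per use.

For BSC with error probability p:
C = 1 - H(p) where H(p) is binary entropy
H(0.0921) = -0.0921 × log₂(0.0921) - 0.9079 × log₂(0.9079)
H(p) = 0.4434
C = 1 - 0.4434 = 0.5566 bits/use


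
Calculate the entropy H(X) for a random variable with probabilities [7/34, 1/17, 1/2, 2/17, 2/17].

H(X) = -Σ p(x) log₂ p(x)
  -7/34 × log₂(7/34) = 0.4694
  -1/17 × log₂(1/17) = 0.2404
  -1/2 × log₂(1/2) = 0.5000
  -2/17 × log₂(2/17) = 0.3632
  -2/17 × log₂(2/17) = 0.3632
H(X) = 1.9363 bits


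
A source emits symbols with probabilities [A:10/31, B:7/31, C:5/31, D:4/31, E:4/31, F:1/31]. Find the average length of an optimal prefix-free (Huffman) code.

Huffman tree construction:
Combine smallest probabilities repeatedly
Resulting codes:
  A: 11 (length 2)
  B: 01 (length 2)
  C: 101 (length 3)
  D: 001 (length 3)
  E: 100 (length 3)
  F: 000 (length 3)
Average length = Σ p(s) × length(s) = 2.4516 bits


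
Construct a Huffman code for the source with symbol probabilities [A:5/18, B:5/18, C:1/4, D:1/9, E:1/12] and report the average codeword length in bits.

Huffman tree construction:
Combine smallest probabilities repeatedly
Resulting codes:
  A: 10 (length 2)
  B: 11 (length 2)
  C: 01 (length 2)
  D: 001 (length 3)
  E: 000 (length 3)
Average length = Σ p(s) × length(s) = 2.1944 bits


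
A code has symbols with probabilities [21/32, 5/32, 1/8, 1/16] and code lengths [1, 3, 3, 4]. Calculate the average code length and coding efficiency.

Average length L = Σ p_i × l_i = 1.7500 bits
Entropy H = 1.4422 bits
Efficiency η = H/L × 100% = 82.41%


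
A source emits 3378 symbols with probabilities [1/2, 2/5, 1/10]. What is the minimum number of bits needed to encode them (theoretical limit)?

Entropy H = 1.3610 bits/symbol
Minimum bits = H × n = 1.3610 × 3378
= 4597.34 bits


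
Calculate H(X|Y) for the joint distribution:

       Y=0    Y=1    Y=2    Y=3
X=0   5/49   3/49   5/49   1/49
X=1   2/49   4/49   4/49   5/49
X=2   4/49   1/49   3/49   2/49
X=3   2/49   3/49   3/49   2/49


H(X|Y) = Σ_y p(y) H(X|Y=y)
  p(Y=0) = 13/49, H(X|Y=0) = 1.8843
  p(Y=1) = 11/49, H(X|Y=1) = 1.8676
  p(Y=2) = 15/49, H(X|Y=2) = 1.9656
  p(Y=3) = 10/49, H(X|Y=3) = 1.7610
H(X|Y) = 0.2653×1.8843 + 0.2245×1.8676 + 0.3061×1.9656 + 0.2041×1.7610 = 1.8803 bits


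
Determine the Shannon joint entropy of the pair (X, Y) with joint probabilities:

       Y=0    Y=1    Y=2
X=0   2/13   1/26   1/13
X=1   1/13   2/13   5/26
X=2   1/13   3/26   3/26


H(X,Y) = -Σ p(x,y) log₂ p(x,y)
  p(0,0)=2/13: -0.1538 × log₂(0.1538) = 0.4155
  p(0,1)=1/26: -0.0385 × log₂(0.0385) = 0.1808
  p(0,2)=1/13: -0.0769 × log₂(0.0769) = 0.2846
  p(1,0)=1/13: -0.0769 × log₂(0.0769) = 0.2846
  p(1,1)=2/13: -0.1538 × log₂(0.1538) = 0.4155
  p(1,2)=5/26: -0.1923 × log₂(0.1923) = 0.4574
  p(2,0)=1/13: -0.0769 × log₂(0.0769) = 0.2846
  p(2,1)=3/26: -0.1154 × log₂(0.1154) = 0.3595
  p(2,2)=3/26: -0.1154 × log₂(0.1154) = 0.3595
H(X,Y) = 3.0420 bits


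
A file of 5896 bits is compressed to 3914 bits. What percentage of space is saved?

Space savings = (1 - Compressed/Original) × 100%
= (1 - 3914/5896) × 100%
= 33.62%


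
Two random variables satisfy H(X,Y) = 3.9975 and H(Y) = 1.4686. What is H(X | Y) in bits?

Chain rule: H(X,Y) = H(X|Y) + H(Y)
H(X|Y) = H(X,Y) - H(Y) = 3.9975 - 1.4686 = 2.5289 bits


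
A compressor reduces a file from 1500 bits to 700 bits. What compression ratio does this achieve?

Compression ratio = Original / Compressed
= 1500 / 700 = 2.14:1


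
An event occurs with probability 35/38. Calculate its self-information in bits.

Information content I(x) = -log₂(p(x))
I = -log₂(35/38) = -log₂(0.9211)
I = 0.1186 bits


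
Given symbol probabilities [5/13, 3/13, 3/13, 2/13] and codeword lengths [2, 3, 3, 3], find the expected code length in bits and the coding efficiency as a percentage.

Average length L = Σ p_i × l_i = 2.6154 bits
Entropy H = 1.9220 bits
Efficiency η = H/L × 100% = 73.49%


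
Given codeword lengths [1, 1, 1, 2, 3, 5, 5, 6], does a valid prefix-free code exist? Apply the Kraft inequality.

Kraft inequality: Σ 2^(-l_i) ≤ 1 for prefix-free code
Calculating: 2^(-1) + 2^(-1) + 2^(-1) + 2^(-2) + 2^(-3) + 2^(-5) + 2^(-5) + 2^(-6)
= 0.5 + 0.5 + 0.5 + 0.25 + 0.125 + 0.03125 + 0.03125 + 0.015625
= 1.9531
Since 1.9531 > 1, prefix-free code does not exist


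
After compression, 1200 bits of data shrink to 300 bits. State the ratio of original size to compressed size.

Compression ratio = Original / Compressed
= 1200 / 300 = 4.00:1


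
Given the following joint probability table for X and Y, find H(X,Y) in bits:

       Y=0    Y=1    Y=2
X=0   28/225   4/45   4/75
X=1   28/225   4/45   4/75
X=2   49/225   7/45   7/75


H(X,Y) = -Σ p(x,y) log₂ p(x,y)
  p(0,0)=28/225: -0.1244 × log₂(0.1244) = 0.3741
  p(0,1)=4/45: -0.0889 × log₂(0.0889) = 0.3104
  p(0,2)=4/75: -0.0533 × log₂(0.0533) = 0.2255
  p(1,0)=28/225: -0.1244 × log₂(0.1244) = 0.3741
  p(1,1)=4/45: -0.0889 × log₂(0.0889) = 0.3104
  p(1,2)=4/75: -0.0533 × log₂(0.0533) = 0.2255
  p(2,0)=49/225: -0.2178 × log₂(0.2178) = 0.4789
  p(2,1)=7/45: -0.1556 × log₂(0.1556) = 0.4176
  p(2,2)=7/75: -0.0933 × log₂(0.0933) = 0.3193
H(X,Y) = 3.0359 bits


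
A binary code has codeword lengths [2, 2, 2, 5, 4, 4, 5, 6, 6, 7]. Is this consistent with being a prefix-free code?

Kraft inequality: Σ 2^(-l_i) ≤ 1 for prefix-free code
Calculating: 2^(-2) + 2^(-2) + 2^(-2) + 2^(-5) + 2^(-4) + 2^(-4) + 2^(-5) + 2^(-6) + 2^(-6) + 2^(-7)
= 0.25 + 0.25 + 0.25 + 0.03125 + 0.0625 + 0.0625 + 0.03125 + 0.015625 + 0.015625 + 0.0078125
= 0.9766
Since 0.9766 ≤ 1, prefix-free code exists


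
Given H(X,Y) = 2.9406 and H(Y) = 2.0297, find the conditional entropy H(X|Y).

Chain rule: H(X,Y) = H(X|Y) + H(Y)
H(X|Y) = H(X,Y) - H(Y) = 2.9406 - 2.0297 = 0.9109 bits


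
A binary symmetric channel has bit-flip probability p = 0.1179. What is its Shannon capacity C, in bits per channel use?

For BSC with error probability p:
C = 1 - H(p) where H(p) is binary entropy
H(0.1179) = -0.1179 × log₂(0.1179) - 0.8821 × log₂(0.8821)
H(p) = 0.5233
C = 1 - 0.5233 = 0.4767 bits/use


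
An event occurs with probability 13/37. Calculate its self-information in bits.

Information content I(x) = -log₂(p(x))
I = -log₂(13/37) = -log₂(0.3514)
I = 1.5090 bits


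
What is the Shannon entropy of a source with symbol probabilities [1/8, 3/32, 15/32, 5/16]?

H(X) = -Σ p(x) log₂ p(x)
  -1/8 × log₂(1/8) = 0.3750
  -3/32 × log₂(3/32) = 0.3202
  -15/32 × log₂(15/32) = 0.5124
  -5/16 × log₂(5/16) = 0.5244
H(X) = 1.7320 bits


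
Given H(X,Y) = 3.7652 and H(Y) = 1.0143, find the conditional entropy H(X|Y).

Chain rule: H(X,Y) = H(X|Y) + H(Y)
H(X|Y) = H(X,Y) - H(Y) = 3.7652 - 1.0143 = 2.7509 bits


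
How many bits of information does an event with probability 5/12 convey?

Information content I(x) = -log₂(p(x))
I = -log₂(5/12) = -log₂(0.4167)
I = 1.2630 bits


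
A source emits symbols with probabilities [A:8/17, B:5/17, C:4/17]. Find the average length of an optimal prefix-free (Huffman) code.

Huffman tree construction:
Combine smallest probabilities repeatedly
Resulting codes:
  A: 0 (length 1)
  B: 11 (length 2)
  C: 10 (length 2)
Average length = Σ p(s) × length(s) = 1.5294 bits


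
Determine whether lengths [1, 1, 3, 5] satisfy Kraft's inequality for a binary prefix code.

Kraft inequality: Σ 2^(-l_i) ≤ 1 for prefix-free code
Calculating: 2^(-1) + 2^(-1) + 2^(-3) + 2^(-5)
= 0.5 + 0.5 + 0.125 + 0.03125
= 1.1562
Since 1.1562 > 1, prefix-free code does not exist


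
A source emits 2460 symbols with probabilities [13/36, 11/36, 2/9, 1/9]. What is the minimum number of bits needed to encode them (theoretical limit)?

Entropy H = 1.8877 bits/symbol
Minimum bits = H × n = 1.8877 × 2460
= 4643.79 bits


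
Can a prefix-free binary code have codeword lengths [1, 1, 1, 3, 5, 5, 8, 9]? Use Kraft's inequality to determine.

Kraft inequality: Σ 2^(-l_i) ≤ 1 for prefix-free code
Calculating: 2^(-1) + 2^(-1) + 2^(-1) + 2^(-3) + 2^(-5) + 2^(-5) + 2^(-8) + 2^(-9)
= 0.5 + 0.5 + 0.5 + 0.125 + 0.03125 + 0.03125 + 0.00390625 + 0.001953125
= 1.6934
Since 1.6934 > 1, prefix-free code does not exist


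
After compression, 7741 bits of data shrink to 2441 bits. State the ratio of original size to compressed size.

Compression ratio = Original / Compressed
= 7741 / 2441 = 3.17:1


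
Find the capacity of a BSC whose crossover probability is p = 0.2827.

For BSC with error probability p:
C = 1 - H(p) where H(p) is binary entropy
H(0.2827) = -0.2827 × log₂(0.2827) - 0.7173 × log₂(0.7173)
H(p) = 0.8591
C = 1 - 0.8591 = 0.1409 bits/use


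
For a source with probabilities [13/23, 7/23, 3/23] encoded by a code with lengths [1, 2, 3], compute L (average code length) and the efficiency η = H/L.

Average length L = Σ p_i × l_i = 1.5652 bits
Entropy H = 1.3709 bits
Efficiency η = H/L × 100% = 87.58%


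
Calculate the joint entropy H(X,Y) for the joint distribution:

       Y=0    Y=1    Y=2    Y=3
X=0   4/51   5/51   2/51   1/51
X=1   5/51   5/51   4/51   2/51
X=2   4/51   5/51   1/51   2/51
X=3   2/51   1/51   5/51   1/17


H(X,Y) = -Σ p(x,y) log₂ p(x,y)
  p(0,0)=4/51: -0.0784 × log₂(0.0784) = 0.2880
  p(0,1)=5/51: -0.0980 × log₂(0.0980) = 0.3285
  p(0,2)=2/51: -0.0392 × log₂(0.0392) = 0.1832
  p(0,3)=1/51: -0.0196 × log₂(0.0196) = 0.1112
  p(1,0)=5/51: -0.0980 × log₂(0.0980) = 0.3285
  p(1,1)=5/51: -0.0980 × log₂(0.0980) = 0.3285
  p(1,2)=4/51: -0.0784 × log₂(0.0784) = 0.2880
  p(1,3)=2/51: -0.0392 × log₂(0.0392) = 0.1832
  p(2,0)=4/51: -0.0784 × log₂(0.0784) = 0.2880
  p(2,1)=5/51: -0.0980 × log₂(0.0980) = 0.3285
  p(2,2)=1/51: -0.0196 × log₂(0.0196) = 0.1112
  p(2,3)=2/51: -0.0392 × log₂(0.0392) = 0.1832
  p(3,0)=2/51: -0.0392 × log₂(0.0392) = 0.1832
  p(3,1)=1/51: -0.0196 × log₂(0.0196) = 0.1112
  p(3,2)=5/51: -0.0980 × log₂(0.0980) = 0.3285
  p(3,3)=1/17: -0.0588 × log₂(0.0588) = 0.2404
H(X,Y) = 3.8135 bits


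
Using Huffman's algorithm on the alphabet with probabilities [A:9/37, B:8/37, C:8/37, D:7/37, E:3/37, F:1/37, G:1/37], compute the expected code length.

Huffman tree construction:
Combine smallest probabilities repeatedly
Resulting codes:
  A: 10 (length 2)
  B: 00 (length 2)
  C: 01 (length 2)
  D: 111 (length 3)
  E: 1101 (length 4)
  F: 11000 (length 5)
  G: 11001 (length 5)
Average length = Σ p(s) × length(s) = 2.5135 bits


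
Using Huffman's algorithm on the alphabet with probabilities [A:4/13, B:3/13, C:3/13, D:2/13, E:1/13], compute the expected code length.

Huffman tree construction:
Combine smallest probabilities repeatedly
Resulting codes:
  A: 11 (length 2)
  B: 00 (length 2)
  C: 01 (length 2)
  D: 101 (length 3)
  E: 100 (length 3)
Average length = Σ p(s) × length(s) = 2.2308 bits


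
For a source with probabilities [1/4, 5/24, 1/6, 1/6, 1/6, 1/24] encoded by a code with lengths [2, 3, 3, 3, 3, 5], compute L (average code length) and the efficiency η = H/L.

Average length L = Σ p_i × l_i = 2.8333 bits
Entropy H = 2.4550 bits
Efficiency η = H/L × 100% = 86.65%


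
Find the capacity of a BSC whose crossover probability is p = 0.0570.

For BSC with error probability p:
C = 1 - H(p) where H(p) is binary entropy
H(0.0570) = -0.0570 × log₂(0.0570) - 0.9430 × log₂(0.9430)
H(p) = 0.3154
C = 1 - 0.3154 = 0.6846 bits/use


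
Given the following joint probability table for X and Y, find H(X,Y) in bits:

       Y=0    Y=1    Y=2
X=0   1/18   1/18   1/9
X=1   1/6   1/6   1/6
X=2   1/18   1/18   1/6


H(X,Y) = -Σ p(x,y) log₂ p(x,y)
  p(0,0)=1/18: -0.0556 × log₂(0.0556) = 0.2317
  p(0,1)=1/18: -0.0556 × log₂(0.0556) = 0.2317
  p(0,2)=1/9: -0.1111 × log₂(0.1111) = 0.3522
  p(1,0)=1/6: -0.1667 × log₂(0.1667) = 0.4308
  p(1,1)=1/6: -0.1667 × log₂(0.1667) = 0.4308
  p(1,2)=1/6: -0.1667 × log₂(0.1667) = 0.4308
  p(2,0)=1/18: -0.0556 × log₂(0.0556) = 0.2317
  p(2,1)=1/18: -0.0556 × log₂(0.0556) = 0.2317
  p(2,2)=1/6: -0.1667 × log₂(0.1667) = 0.4308
H(X,Y) = 3.0022 bits


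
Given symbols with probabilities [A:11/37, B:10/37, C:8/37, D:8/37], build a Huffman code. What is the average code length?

Huffman tree construction:
Combine smallest probabilities repeatedly
Resulting codes:
  A: 11 (length 2)
  B: 10 (length 2)
  C: 00 (length 2)
  D: 01 (length 2)
Average length = Σ p(s) × length(s) = 2.0000 bits


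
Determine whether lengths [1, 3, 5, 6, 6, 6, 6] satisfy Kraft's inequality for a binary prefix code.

Kraft inequality: Σ 2^(-l_i) ≤ 1 for prefix-free code
Calculating: 2^(-1) + 2^(-3) + 2^(-5) + 2^(-6) + 2^(-6) + 2^(-6) + 2^(-6)
= 0.5 + 0.125 + 0.03125 + 0.015625 + 0.015625 + 0.015625 + 0.015625
= 0.7188
Since 0.7188 ≤ 1, prefix-free code exists


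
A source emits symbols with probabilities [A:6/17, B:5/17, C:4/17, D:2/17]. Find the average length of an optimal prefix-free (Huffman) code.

Huffman tree construction:
Combine smallest probabilities repeatedly
Resulting codes:
  A: 11 (length 2)
  B: 10 (length 2)
  C: 01 (length 2)
  D: 00 (length 2)
Average length = Σ p(s) × length(s) = 2.0000 bits


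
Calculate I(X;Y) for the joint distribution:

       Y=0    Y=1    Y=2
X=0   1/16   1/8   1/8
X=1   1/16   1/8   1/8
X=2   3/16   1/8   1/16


H(X) = 1.5794, H(Y) = 1.5794, H(X,Y) = 3.0778
I(X;Y) = H(X) + H(Y) - H(X,Y) = 0.0810 bits


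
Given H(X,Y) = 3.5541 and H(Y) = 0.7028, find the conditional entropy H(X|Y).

Chain rule: H(X,Y) = H(X|Y) + H(Y)
H(X|Y) = H(X,Y) - H(Y) = 3.5541 - 0.7028 = 2.8513 bits


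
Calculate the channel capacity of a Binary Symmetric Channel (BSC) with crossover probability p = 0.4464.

For BSC with error probability p:
C = 1 - H(p) where H(p) is binary entropy
H(0.4464) = -0.4464 × log₂(0.4464) - 0.5536 × log₂(0.5536)
H(p) = 0.9917
C = 1 - 0.9917 = 0.0083 bits/use


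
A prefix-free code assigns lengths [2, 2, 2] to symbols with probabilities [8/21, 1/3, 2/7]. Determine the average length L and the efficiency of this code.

Average length L = Σ p_i × l_i = 2.0000 bits
Entropy H = 1.5751 bits
Efficiency η = H/L × 100% = 78.76%


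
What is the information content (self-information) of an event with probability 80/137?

Information content I(x) = -log₂(p(x))
I = -log₂(80/137) = -log₂(0.5839)
I = 0.7761 bits


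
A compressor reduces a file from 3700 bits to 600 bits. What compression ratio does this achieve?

Compression ratio = Original / Compressed
= 3700 / 600 = 6.17:1
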